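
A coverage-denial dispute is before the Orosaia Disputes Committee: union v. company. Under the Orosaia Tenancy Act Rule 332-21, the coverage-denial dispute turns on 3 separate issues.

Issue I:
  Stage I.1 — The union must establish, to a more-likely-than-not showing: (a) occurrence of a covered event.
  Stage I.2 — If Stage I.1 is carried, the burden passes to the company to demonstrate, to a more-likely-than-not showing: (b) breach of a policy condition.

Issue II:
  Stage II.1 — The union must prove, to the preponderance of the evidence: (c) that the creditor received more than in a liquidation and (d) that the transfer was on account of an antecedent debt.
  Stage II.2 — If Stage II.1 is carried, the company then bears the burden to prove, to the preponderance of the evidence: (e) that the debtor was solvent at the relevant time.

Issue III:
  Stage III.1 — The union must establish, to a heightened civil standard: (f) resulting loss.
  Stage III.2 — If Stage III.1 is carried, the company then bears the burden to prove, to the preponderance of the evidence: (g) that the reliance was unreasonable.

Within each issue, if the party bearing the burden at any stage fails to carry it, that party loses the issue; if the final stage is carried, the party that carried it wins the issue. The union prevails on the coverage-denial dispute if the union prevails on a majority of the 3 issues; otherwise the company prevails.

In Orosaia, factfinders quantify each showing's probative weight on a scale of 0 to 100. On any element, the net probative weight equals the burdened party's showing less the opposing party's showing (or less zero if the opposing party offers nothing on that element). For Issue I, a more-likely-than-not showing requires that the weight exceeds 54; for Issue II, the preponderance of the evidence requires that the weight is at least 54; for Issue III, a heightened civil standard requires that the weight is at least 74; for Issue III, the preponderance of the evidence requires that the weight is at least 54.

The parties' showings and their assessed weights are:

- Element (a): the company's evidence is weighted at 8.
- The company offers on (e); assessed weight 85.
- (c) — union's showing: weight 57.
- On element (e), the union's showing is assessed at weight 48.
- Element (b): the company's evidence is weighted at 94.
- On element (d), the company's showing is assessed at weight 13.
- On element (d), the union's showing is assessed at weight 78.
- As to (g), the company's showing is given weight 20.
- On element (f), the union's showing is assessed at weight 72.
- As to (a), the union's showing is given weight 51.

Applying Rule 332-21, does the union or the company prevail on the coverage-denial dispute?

— Issue I —
At Stage I.1 the union must meet a more-likely-than-not showing (weight exceeds 54): on (a) the weight is 51 less the opposing 8 gives net 43, which does not exceed 54, so (a) does not meet the standard.
  Stage I.1 not carried; the union fails its burden.
The analysis ends at Stage I.1; the company prevails on this issue.
— Issue II —
At Stage II.1 the union must meet the preponderance of the evidence (weight is at least 54): on (c) the weight is 57, which does reach 54, so (c) meets the standard; on (d) the weight is 78 less the opposing 13 gives net 65, which does reach 54, so (d) meets the standard.
  All elements met. The burden passes to the company.
At Stage II.2 the company must meet the preponderance of the evidence (weight is at least 54): on (e) the weight is 85 less the opposing 48 gives net 37, which does not reach 54, so (e) does not meet the standard.
  Stage II.2 not carried; the company fails its burden.
So the union prevails on this issue.
— Issue III —
At Stage III.1 the union must meet a heightened civil standard (weight is at least 74): on (f) the weight is 72, < 74, so (f) does not meet the standard.
  Stage III.1 not carried; the union fails its burden.
The company prevails on this issue.
Per-issue: Issue I → company; Issue II → union; Issue III → company. The union must prevail on a majority of issues; overall, the company prevails.

company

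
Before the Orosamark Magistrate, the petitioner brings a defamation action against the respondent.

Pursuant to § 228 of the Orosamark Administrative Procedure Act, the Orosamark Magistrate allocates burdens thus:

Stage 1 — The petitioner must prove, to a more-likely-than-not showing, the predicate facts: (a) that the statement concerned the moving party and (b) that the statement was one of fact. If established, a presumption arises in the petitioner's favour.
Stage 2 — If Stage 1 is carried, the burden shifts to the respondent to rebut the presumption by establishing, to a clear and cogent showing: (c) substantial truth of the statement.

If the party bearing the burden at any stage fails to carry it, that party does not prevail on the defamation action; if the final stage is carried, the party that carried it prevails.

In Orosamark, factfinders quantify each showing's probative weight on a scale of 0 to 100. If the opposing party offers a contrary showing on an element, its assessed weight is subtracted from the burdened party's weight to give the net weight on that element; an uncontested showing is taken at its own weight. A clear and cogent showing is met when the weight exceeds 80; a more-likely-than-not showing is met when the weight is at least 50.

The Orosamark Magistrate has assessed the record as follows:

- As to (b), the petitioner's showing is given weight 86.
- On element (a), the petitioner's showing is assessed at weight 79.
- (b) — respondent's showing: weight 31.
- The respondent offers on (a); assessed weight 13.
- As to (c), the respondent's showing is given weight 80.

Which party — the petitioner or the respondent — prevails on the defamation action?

Stage 1 — burden on petitioner; standard: a more-likely-than-not showing (weight is at least 50).
    (a): 79 − 13 = 66 ≥ 50 [met]
    (b): 86 − 31 = 55 ≥ 50 [met]
  The petitioner carries Stage 1; the respondent now bears the burden.
Stage 2 — burden on respondent; standard: a clear and cogent showing (weight exceeds 80).
    (c): 80 ≤ 80 [not met]
  Stage 2 not carried; the respondent fails its burden.
So the petitioner prevails.

petitioner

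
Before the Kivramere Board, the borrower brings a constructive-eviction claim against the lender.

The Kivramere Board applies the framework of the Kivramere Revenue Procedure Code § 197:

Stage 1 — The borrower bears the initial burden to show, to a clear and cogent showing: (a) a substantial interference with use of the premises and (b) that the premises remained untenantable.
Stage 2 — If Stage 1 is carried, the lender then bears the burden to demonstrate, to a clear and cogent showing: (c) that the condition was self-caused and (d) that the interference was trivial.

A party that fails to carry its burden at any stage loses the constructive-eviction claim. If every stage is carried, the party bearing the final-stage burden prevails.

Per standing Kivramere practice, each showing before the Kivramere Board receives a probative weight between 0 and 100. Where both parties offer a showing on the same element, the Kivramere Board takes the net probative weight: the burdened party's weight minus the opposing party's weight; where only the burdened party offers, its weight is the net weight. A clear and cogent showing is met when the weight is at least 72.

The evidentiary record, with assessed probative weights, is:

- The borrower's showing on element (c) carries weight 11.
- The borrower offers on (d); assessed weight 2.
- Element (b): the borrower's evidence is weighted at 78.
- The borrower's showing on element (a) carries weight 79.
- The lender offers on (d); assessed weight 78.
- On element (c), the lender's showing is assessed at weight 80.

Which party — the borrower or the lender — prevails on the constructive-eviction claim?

borrower

At Stage 1 the borrower must meet a clear and cogent showing (weight is at least 72): on (a) the weight is 79, which does reach 72, so (a) meets the standard; on (b) the weight is 78, which does reach 72, so (b) meets the standard.
  All elements met. The burden passes to the lender.
At Stage 2 the lender must meet a clear and cogent showing (weight is at least 72): on (c) the weight is 80 less the opposing 11 gives net 69, which does not reach 72, so (c) does not meet the standard; on (d) the weight is 78 less the opposing 2 gives net 76, which does reach 72, so (d) meets the standard.
  Stage 2 not carried; the lender fails its burden.
So the borrower prevails.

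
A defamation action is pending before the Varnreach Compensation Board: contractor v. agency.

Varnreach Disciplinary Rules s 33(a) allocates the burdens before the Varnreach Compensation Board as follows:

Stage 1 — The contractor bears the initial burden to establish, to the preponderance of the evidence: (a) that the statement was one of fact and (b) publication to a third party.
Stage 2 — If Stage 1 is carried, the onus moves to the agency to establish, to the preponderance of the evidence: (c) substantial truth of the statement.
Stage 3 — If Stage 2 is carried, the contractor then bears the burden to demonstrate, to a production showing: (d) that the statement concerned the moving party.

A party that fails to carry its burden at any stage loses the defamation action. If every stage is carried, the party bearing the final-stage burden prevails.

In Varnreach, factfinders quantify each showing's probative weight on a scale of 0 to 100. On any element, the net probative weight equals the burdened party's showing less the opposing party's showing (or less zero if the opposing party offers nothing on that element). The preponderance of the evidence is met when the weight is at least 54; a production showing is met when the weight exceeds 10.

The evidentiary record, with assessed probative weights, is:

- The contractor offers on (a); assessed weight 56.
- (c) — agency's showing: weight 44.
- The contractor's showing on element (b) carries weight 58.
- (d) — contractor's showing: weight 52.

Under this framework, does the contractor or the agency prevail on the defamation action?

contractor

Stage 1 (contractor, the preponderance of the evidence, weight is at least 54): (a) 56 ≥ 54 — meets; (b) 58 ≥ 54 — meets.
  All elements met. The burden passes to the agency.
Stage 2 (agency, the preponderance of the evidence, weight is at least 54): (c) 44 < 54 — fails.
  Stage 2 not carried; the agency fails its burden.
The analysis ends at Stage 2; the contractor prevails.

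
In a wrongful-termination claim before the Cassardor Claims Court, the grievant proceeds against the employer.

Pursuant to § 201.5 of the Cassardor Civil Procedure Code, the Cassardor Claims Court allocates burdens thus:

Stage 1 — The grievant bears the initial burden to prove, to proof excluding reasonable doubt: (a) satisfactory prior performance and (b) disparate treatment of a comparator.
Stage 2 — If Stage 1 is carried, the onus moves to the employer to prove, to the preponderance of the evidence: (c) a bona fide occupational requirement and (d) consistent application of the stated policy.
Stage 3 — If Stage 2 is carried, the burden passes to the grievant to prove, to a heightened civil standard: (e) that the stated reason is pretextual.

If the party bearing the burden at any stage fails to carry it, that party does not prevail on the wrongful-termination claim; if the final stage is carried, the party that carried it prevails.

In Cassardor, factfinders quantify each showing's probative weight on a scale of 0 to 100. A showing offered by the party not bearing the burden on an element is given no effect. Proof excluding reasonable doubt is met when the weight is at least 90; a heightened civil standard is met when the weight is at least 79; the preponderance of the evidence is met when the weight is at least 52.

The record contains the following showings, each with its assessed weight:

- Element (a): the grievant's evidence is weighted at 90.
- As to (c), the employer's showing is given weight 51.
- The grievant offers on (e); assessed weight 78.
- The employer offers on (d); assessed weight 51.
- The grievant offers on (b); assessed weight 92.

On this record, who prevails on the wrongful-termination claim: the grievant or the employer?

At Stage 1 the grievant must meet proof excluding reasonable doubt (weight is at least 90): on (a) the weight is 90, ≥ 90, so (a) meets the standard; on (b) the weight is 92, ≥ 90, so (b) meets the standard.
  All elements met. The burden passes to the employer.
At Stage 2 the employer must meet the preponderance of the evidence (weight is at least 52): on (c) the weight is 51, < 52, so (c) does not meet the standard; on (d) the weight is 51, < 52, so (d) does not meet the standard.
  Not every element is met, so the employer fails to carry Stage 2.
The grievant prevails.

grievant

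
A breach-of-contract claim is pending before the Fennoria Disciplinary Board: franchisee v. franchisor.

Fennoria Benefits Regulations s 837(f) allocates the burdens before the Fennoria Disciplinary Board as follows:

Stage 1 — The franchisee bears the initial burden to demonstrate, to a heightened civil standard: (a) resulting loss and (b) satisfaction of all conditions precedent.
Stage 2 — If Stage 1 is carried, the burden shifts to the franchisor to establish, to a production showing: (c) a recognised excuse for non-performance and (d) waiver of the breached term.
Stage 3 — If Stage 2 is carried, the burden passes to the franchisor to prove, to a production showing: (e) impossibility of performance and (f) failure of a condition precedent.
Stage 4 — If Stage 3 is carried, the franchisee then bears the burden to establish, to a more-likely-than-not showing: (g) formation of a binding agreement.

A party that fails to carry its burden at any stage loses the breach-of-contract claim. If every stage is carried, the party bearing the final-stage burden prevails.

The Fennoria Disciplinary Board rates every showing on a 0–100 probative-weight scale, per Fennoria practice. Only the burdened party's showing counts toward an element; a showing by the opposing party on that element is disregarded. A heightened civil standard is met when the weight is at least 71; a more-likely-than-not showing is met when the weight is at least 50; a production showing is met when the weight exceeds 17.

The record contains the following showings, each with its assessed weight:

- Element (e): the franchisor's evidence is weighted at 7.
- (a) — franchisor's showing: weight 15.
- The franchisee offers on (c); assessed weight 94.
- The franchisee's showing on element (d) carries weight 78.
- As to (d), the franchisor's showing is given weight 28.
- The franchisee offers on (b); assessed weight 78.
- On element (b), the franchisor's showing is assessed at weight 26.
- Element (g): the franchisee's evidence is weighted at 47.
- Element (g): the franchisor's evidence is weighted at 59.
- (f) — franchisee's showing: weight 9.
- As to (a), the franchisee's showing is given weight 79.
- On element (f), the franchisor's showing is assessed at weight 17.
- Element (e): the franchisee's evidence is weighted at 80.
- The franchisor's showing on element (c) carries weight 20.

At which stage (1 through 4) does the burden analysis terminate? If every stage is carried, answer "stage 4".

stage 3

At Stage 1 the franchisee must meet a heightened civil standard (weight is at least 71): on (a) the weight is 79 (the franchisor's 15 is given no effect), ≥ 71, so (a) meets the standard; on (b) the weight is 78 (the franchisor's 26 is given no effect), which does reach 71, so (b) meets the standard.
  Stage 1 carried; the burden shifts to the franchisor.
At Stage 2 the franchisor must meet a production showing (weight exceeds 17): on (c) the weight is 20 (the franchisee's 94 is given no effect), which does exceed 17, so (c) meets the standard; on (d) the weight is 28 (the franchisee's 78 is given no effect), which does exceed 17, so (d) meets the standard.
  All elements met. The franchisor retains the burden for Stage 3.
At Stage 3 the franchisor must meet a production showing (weight exceeds 17): on (e) the weight is 7 (the franchisee's 80 is given no effect), which does not exceed 17, so (e) does not meet the standard; on (f) the weight is 17 (the franchisee's 9 is given no effect), ≤ 17, so (f) does not meet the standard.
  Stage 3 not carried; the franchisor fails its burden.
The analysis ends at Stage 3; the franchisee prevails.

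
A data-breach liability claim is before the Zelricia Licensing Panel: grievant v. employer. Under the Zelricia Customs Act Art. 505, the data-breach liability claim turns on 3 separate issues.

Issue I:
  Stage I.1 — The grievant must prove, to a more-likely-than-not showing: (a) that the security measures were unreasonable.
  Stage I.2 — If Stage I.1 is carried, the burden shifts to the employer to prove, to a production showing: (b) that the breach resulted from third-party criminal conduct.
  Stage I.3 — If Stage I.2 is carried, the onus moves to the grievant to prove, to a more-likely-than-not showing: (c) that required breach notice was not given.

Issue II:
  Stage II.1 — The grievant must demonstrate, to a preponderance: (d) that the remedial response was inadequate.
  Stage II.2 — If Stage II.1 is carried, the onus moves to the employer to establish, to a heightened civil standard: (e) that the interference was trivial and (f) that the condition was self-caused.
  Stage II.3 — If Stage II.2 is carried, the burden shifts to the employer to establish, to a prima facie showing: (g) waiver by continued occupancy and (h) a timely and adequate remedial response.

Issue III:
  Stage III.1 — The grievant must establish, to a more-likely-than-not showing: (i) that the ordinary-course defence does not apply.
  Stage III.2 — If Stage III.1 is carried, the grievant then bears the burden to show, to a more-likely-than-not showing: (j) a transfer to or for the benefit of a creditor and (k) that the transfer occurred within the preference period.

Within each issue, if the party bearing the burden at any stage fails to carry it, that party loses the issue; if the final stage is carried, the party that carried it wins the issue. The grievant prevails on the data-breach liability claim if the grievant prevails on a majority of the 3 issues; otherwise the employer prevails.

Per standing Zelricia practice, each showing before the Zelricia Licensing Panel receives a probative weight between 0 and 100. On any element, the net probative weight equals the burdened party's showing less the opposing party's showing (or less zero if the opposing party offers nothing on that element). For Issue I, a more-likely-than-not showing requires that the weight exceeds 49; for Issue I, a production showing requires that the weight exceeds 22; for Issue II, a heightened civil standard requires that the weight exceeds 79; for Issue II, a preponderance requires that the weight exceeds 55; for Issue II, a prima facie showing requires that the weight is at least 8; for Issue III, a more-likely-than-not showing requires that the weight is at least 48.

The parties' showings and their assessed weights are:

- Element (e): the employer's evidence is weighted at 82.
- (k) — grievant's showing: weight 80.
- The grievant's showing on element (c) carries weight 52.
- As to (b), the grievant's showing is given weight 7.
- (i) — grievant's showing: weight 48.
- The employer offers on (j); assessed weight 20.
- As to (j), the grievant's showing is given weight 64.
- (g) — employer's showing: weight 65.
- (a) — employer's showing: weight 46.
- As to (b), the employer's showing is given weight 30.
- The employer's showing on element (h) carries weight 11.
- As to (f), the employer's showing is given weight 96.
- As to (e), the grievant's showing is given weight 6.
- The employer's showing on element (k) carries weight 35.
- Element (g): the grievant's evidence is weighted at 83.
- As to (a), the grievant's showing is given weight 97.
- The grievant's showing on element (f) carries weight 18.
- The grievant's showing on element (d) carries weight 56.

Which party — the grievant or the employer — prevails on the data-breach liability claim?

— Issue I —
Stage I.1 (grievant, a more-likely-than-not showing, weight exceeds 49): (a) net 97−46=51 > 49 — meets.
  All elements met. The burden passes to the employer.
Stage I.2 (employer, a production showing, weight exceeds 22): (b) net 30−7=23 > 22 — meets.
  The employer carries Stage I.2; the grievant now bears the burden.
Stage I.3 (grievant, a more-likely-than-not showing, weight exceeds 49): (c) 52 > 49 — meets.
  Stage I.3 carried; the final stage is satisfied.
All stages carried — the grievant prevails on this issue.
— Issue II —
Stage II.1 (grievant, a preponderance, weight exceeds 55): (d) 56 > 55 — meets.
  The grievant carries Stage II.1; the employer now bears the burden.
Stage II.2 (employer, a heightened civil standard, weight exceeds 79): (e) net 82−6=76 ≤ 79 — fails; (f) net 96−18=78 ≤ 79 — fails.
  The employer does not carry Stage II.2.
So the grievant prevails on this issue.
— Issue III —
At Stage III.1 the grievant must meet a more-likely-than-not showing (weight is at least 48): on (i) the weight is 48, ≥ 48, so (i) meets the standard.
  All elements met. The grievant retains the burden for Stage III.2.
At Stage III.2 the grievant must meet a more-likely-than-not showing (weight is at least 48): on (j) the weight is 64 less the opposing 20 gives net 44, which does not reach 48, so (j) does not meet the standard; on (k) the weight is 80 less the opposing 35 gives net 45, which does not reach 48, so (k) does not meet the standard.
  Stage III.2 not carried; the grievant fails its burden.
So the employer prevails on this issue.
Per-issue: Issue I → grievant; Issue II → grievant; Issue III → employer. The grievant must prevail on a majority of issues; overall, the grievant prevails.

grievant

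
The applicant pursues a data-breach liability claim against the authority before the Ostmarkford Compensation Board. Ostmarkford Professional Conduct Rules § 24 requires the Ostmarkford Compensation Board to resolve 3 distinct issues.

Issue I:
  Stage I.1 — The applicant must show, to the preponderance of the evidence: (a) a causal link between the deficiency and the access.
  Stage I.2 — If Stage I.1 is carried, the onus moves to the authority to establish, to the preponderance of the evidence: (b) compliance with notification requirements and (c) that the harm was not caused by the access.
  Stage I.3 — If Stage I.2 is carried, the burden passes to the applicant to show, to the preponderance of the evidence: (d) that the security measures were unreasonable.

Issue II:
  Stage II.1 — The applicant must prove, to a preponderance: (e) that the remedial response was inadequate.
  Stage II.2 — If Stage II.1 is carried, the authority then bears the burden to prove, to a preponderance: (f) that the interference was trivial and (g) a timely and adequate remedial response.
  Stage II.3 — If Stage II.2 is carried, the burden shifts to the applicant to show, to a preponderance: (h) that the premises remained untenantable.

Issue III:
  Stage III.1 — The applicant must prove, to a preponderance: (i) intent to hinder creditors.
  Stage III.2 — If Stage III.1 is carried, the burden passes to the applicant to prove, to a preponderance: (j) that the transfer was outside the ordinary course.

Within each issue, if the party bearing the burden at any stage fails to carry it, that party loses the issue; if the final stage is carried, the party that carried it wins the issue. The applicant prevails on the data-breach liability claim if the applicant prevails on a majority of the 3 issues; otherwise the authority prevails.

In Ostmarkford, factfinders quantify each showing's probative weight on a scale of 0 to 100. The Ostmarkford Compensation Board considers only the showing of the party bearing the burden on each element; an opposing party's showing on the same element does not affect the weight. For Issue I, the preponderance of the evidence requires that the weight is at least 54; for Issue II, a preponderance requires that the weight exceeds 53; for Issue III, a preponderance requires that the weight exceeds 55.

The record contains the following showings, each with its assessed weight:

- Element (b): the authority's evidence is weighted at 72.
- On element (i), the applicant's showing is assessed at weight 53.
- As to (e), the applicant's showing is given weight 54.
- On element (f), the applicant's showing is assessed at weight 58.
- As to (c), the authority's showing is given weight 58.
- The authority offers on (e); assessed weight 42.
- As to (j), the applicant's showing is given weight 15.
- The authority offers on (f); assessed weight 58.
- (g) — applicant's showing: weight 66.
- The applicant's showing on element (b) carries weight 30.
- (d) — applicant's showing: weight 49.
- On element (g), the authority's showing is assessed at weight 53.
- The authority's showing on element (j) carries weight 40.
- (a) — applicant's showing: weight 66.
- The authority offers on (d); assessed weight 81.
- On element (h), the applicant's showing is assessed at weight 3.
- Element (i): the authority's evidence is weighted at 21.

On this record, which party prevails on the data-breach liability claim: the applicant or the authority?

authority

— Issue I —
Stage I.1 — burden on applicant; standard: the preponderance of the evidence (weight is at least 54).
    (a): 66 ≥ 54 [met]
  Stage I.1 carried; the burden shifts to the authority.
Stage I.2 — burden on authority; standard: the preponderance of the evidence (weight is at least 54).
    (b): 72 (applicant's 30 disregarded) ≥ 54 [met]
    (c): 58 ≥ 54 [met]
  The authority carries Stage I.2; the applicant now bears the burden.
Stage I.3 — burden on applicant; standard: the preponderance of the evidence (weight is at least 54).
    (d): 49 (authority's 81 disregarded) < 54 [not met]
  Stage I.3 not carried; the applicant fails its burden.
The analysis ends at Stage I.3; the authority prevails on this issue.
— Issue II —
At Stage II.1 the applicant must meet a preponderance (weight exceeds 53): on (e) the weight is 54 (the authority's 42 is given no effect), > 53, so (e) meets the standard.
  The applicant carries Stage II.1; the authority now bears the burden.
At Stage II.2 the authority must meet a preponderance (weight exceeds 53): on (f) the weight is 58 (the applicant's 58 is given no effect), which does exceed 53, so (f) meets the standard; on (g) the weight is 53 (the applicant's 66 is given no effect), which does not exceed 53, so (g) does not meet the standard.
  The authority does not carry Stage II.2.
The applicant prevails on this issue.
— Issue III —
At Stage III.1 the applicant must meet a preponderance (weight exceeds 55): on (i) the weight is 53 (the authority's 21 is given no effect), which does not exceed 55, so (i) does not meet the standard.
  Stage III.1 not carried; the applicant fails its burden.
So the authority prevails on this issue.
Per-issue: Issue I → authority; Issue II → applicant; Issue III → authority. The applicant must prevail on a majority of issues; overall, the authority prevails.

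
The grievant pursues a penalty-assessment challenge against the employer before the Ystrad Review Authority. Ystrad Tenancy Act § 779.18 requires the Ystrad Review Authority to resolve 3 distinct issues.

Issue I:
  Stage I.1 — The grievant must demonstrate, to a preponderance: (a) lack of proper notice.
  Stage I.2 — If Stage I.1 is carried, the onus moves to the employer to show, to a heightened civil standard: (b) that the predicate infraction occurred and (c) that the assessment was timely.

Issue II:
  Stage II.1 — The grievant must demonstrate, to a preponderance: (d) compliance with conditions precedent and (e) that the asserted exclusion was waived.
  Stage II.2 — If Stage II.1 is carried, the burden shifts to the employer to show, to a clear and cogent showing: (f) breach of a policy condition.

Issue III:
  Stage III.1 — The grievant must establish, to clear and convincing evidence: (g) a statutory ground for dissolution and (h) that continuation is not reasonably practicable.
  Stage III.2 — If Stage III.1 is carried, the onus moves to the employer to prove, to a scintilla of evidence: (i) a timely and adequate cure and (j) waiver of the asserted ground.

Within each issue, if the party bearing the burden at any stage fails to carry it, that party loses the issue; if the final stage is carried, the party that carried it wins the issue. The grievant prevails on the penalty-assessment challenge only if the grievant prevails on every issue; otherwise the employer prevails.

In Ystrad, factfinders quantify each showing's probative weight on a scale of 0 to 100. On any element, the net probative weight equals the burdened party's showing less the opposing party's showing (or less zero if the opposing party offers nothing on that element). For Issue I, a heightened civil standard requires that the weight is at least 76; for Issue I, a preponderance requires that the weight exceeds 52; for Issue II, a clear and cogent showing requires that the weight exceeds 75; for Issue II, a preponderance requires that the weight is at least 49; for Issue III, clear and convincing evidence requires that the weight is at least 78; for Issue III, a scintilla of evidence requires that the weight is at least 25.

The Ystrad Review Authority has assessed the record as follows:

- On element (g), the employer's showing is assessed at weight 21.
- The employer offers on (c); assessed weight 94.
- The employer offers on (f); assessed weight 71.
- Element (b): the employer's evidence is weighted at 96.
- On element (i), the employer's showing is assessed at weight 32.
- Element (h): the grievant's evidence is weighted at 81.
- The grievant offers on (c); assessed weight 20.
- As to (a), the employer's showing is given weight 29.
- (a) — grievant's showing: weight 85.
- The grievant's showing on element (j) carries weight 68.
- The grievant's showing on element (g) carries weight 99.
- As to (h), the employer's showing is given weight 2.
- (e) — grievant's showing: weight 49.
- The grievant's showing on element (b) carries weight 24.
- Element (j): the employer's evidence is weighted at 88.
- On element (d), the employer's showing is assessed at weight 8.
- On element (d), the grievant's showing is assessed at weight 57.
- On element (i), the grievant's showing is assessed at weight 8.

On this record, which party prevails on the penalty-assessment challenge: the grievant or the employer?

— Issue I —
At Stage I.1 the grievant must meet a preponderance (weight exceeds 52): on (a) the weight is 85 less the opposing 29 gives net 56, > 52, so (a) meets the standard.
  Stage I.1 carried; the burden shifts to the employer.
At Stage I.2 the employer must meet a heightened civil standard (weight is at least 76): on (b) the weight is 96 less the opposing 24 gives net 72, < 76, so (b) does not meet the standard; on (c) the weight is 94 less the opposing 20 gives net 74, which does not reach 76, so (c) does not meet the standard.
  Stage I.2 not carried; the employer fails its burden.
So the grievant prevails on this issue.
— Issue II —
Stage II.1 — burden on grievant; standard: a preponderance (weight is at least 49).
    (d): 57 − 8 = 49 ≥ 49 [met]
    (e): 49 ≥ 49 [met]
  All elements met. The burden passes to the employer.
Stage II.2 — burden on employer; standard: a clear and cogent showing (weight exceeds 75).
    (f): 71 ≤ 75 [not met]
  Stage II.2 not carried; the employer fails its burden.
The analysis ends at Stage II.2; the grievant prevails on this issue.
— Issue III —
Stage III.1 (grievant, clear and convincing evidence, weight is at least 78): (g) net 99−21=78 ≥ 78 — meets; (h) net 81−2=79 ≥ 78 — meets.
  Stage III.1 is satisfied; the onus moves to the employer.
Stage III.2 (employer, a scintilla of evidence, weight is at least 25): (i) net 32−8=24 < 25 — fails; (j) net 88−68=20 < 25 — fails.
  Not every element is met, so the employer fails to carry Stage III.2.
The analysis ends at Stage III.2; the grievant prevails on this issue.
Per-issue: Issue I → grievant; Issue II → grievant; Issue III → grievant. The grievant must prevail on every issue; overall, the grievant prevails.

grievant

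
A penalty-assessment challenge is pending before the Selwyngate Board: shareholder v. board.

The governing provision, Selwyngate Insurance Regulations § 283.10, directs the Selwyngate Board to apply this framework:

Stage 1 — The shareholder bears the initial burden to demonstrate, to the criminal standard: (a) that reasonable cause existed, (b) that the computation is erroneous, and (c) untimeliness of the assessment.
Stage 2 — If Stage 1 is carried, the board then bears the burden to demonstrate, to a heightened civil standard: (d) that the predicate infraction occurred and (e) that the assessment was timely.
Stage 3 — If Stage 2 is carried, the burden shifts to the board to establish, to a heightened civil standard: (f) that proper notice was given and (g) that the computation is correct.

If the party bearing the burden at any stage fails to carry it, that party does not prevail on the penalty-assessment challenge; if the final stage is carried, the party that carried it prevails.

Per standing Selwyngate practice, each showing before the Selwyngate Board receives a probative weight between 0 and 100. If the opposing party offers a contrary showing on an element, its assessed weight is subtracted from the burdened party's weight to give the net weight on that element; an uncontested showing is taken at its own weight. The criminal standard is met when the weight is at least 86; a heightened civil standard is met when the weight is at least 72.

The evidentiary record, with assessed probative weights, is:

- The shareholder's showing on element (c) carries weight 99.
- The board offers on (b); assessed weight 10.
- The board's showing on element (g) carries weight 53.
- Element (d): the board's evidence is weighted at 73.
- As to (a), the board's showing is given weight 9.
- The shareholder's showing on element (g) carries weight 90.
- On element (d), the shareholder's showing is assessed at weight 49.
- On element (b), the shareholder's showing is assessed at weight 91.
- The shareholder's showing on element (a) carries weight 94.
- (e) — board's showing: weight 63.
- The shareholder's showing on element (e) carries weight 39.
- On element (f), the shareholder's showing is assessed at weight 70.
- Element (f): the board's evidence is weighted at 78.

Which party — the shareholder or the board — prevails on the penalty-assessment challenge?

board

At Stage 1 the shareholder must meet the criminal standard (weight is at least 86): on (a) the weight is 94 less the opposing 9 gives net 85, which does not reach 86, so (a) does not meet the standard; on (b) the weight is 91 less the opposing 10 gives net 81, < 86, so (b) does not meet the standard; on (c) the weight is 99, ≥ 86, so (c) meets the standard.
  Not every element is met, so the shareholder fails to carry Stage 1.
The board prevails.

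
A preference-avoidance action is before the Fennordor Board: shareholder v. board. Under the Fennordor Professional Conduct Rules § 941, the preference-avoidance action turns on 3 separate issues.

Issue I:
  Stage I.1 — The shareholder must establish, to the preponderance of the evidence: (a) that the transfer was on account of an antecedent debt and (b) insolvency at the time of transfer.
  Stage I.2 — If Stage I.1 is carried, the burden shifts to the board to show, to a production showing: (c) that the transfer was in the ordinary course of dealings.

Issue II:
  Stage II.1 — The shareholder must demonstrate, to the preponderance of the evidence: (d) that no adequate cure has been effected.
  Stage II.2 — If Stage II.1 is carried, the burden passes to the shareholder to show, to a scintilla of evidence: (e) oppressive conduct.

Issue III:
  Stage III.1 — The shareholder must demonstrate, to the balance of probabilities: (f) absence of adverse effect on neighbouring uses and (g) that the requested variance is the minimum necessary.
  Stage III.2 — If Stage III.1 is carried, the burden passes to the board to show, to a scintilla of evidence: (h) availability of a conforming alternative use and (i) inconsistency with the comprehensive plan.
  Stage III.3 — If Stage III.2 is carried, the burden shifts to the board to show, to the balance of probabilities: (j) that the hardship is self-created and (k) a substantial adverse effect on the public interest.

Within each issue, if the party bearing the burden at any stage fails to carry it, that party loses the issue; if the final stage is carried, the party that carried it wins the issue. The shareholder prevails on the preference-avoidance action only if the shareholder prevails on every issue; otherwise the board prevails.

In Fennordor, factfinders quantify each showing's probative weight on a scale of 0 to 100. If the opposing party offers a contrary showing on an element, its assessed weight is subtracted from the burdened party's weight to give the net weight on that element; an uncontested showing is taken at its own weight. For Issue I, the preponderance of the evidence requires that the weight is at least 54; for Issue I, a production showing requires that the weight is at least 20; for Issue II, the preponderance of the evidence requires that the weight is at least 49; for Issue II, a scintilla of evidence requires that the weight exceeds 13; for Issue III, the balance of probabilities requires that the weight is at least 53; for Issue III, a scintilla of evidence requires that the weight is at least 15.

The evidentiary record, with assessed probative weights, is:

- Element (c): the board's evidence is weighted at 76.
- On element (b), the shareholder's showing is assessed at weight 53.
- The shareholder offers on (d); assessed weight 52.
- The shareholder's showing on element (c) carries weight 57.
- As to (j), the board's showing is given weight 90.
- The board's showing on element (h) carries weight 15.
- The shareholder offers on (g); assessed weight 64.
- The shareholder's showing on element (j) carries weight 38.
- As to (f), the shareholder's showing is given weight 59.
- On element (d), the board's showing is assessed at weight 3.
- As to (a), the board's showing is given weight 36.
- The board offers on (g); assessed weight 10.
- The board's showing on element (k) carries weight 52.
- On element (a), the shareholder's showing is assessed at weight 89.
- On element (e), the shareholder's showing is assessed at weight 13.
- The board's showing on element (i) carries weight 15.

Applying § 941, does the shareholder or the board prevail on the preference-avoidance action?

— Issue I —
Stage I.1 (shareholder, the preponderance of the evidence, weight is at least 54): (a) net 89−36=53 < 54 — fails; (b) 53 < 54 — fails.
  The shareholder does not carry Stage I.1.
The analysis ends at Stage I.1; the board prevails on this issue.
— Issue II —
Stage II.1 — burden on shareholder; standard: the preponderance of the evidence (weight is at least 49).
    (d): 52 − 3 = 49 ≥ 49 [met]
  Stage II.1 is satisfied; the shareholder continues to bear the burden.
Stage II.2 — burden on shareholder; standard: a scintilla of evidence (weight exceeds 13).
    (e): 13 ≤ 13 [not met]
  Stage II.2 not carried; the shareholder fails its burden.
The analysis ends at Stage II.2; the board prevails on this issue.
— Issue III —
At Stage III.1 the shareholder must meet the balance of probabilities (weight is at least 53): on (f) the weight is 59, which does reach 53, so (f) meets the standard; on (g) the weight is 64 less the opposing 10 gives net 54, ≥ 53, so (g) meets the standard.
  Stage III.1 is satisfied; the onus moves to the board.
At Stage III.2 the board must meet a scintilla of evidence (weight is at least 15): on (h) the weight is 15, which does reach 15, so (h) meets the standard; on (i) the weight is 15, which does reach 15, so (i) meets the standard.
  Stage III.2 is satisfied; the board continues to bear the burden.
At Stage III.3 the board must meet the balance of probabilities (weight is at least 53): on (j) the weight is 90 less the opposing 38 gives net 52, < 53, so (j) does not meet the standard; on (k) the weight is 52, < 53, so (k) does not meet the standard.
  The board does not carry Stage III.3.
The analysis ends at Stage III.3; the shareholder prevails on this issue.
Per-issue: Issue I → board; Issue II → board; Issue III → shareholder. The shareholder must prevail on every issue; overall, the board prevails.

board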